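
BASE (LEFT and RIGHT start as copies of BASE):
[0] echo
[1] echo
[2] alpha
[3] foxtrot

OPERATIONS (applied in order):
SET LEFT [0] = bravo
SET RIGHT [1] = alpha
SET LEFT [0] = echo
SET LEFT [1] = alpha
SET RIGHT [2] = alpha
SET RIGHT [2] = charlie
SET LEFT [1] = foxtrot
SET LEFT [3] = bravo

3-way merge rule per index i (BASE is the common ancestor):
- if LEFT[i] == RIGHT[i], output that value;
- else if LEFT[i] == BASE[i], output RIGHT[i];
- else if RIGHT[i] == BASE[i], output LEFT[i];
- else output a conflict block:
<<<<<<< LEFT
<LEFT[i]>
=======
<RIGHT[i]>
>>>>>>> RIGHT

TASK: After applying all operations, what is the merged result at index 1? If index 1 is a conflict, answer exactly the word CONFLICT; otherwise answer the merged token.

Final LEFT:  [echo, foxtrot, alpha, bravo]
Final RIGHT: [echo, alpha, charlie, foxtrot]
i=0: L=echo R=echo -> agree -> echo
i=1: BASE=echo L=foxtrot R=alpha all differ -> CONFLICT
i=2: L=alpha=BASE, R=charlie -> take RIGHT -> charlie
i=3: L=bravo, R=foxtrot=BASE -> take LEFT -> bravo
Index 1 -> CONFLICT

Answer: CONFLICT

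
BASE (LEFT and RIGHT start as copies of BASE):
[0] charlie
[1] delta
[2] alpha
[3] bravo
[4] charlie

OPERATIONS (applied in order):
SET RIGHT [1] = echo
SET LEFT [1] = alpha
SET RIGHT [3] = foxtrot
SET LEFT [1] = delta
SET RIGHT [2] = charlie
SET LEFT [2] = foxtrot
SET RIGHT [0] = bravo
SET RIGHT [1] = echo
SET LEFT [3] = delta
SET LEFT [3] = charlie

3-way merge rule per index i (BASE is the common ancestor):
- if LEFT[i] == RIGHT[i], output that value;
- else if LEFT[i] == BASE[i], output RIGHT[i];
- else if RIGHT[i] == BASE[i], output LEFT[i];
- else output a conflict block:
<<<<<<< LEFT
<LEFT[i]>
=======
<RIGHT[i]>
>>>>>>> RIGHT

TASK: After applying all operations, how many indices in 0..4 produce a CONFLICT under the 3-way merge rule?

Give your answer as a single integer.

Final LEFT:  [charlie, delta, foxtrot, charlie, charlie]
Final RIGHT: [bravo, echo, charlie, foxtrot, charlie]
i=0: L=charlie=BASE, R=bravo -> take RIGHT -> bravo
i=1: L=delta=BASE, R=echo -> take RIGHT -> echo
i=2: BASE=alpha L=foxtrot R=charlie all differ -> CONFLICT
i=3: BASE=bravo L=charlie R=foxtrot all differ -> CONFLICT
i=4: L=charlie R=charlie -> agree -> charlie
Conflict count: 2

Answer: 2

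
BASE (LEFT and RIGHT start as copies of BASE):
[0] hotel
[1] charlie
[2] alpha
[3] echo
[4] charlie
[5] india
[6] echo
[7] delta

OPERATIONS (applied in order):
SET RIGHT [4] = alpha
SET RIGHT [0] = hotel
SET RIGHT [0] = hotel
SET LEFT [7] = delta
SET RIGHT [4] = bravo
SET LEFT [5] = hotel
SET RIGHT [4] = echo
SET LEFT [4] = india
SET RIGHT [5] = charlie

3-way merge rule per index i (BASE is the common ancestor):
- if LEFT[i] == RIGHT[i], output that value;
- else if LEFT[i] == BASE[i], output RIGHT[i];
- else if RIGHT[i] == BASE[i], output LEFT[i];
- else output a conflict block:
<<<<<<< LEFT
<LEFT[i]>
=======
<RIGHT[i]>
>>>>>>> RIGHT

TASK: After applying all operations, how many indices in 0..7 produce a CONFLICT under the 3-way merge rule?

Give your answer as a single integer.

Final LEFT:  [hotel, charlie, alpha, echo, india, hotel, echo, delta]
Final RIGHT: [hotel, charlie, alpha, echo, echo, charlie, echo, delta]
i=0: L=hotel R=hotel -> agree -> hotel
i=1: L=charlie R=charlie -> agree -> charlie
i=2: L=alpha R=alpha -> agree -> alpha
i=3: L=echo R=echo -> agree -> echo
i=4: BASE=charlie L=india R=echo all differ -> CONFLICT
i=5: BASE=india L=hotel R=charlie all differ -> CONFLICT
i=6: L=echo R=echo -> agree -> echo
i=7: L=delta R=delta -> agree -> delta
Conflict count: 2

Answer: 2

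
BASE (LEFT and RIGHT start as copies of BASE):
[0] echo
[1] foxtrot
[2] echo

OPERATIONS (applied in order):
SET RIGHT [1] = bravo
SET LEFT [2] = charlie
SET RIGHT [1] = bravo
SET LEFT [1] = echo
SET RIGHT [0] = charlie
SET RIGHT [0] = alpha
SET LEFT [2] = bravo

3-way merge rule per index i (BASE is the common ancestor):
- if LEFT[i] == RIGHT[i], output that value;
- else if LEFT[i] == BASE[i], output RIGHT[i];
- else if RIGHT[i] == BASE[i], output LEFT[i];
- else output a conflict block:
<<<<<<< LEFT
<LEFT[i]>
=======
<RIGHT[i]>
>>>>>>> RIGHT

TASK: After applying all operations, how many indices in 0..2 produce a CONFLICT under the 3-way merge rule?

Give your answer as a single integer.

Final LEFT:  [echo, echo, bravo]
Final RIGHT: [alpha, bravo, echo]
i=0: L=echo=BASE, R=alpha -> take RIGHT -> alpha
i=1: BASE=foxtrot L=echo R=bravo all differ -> CONFLICT
i=2: L=bravo, R=echo=BASE -> take LEFT -> bravo
Conflict count: 1

Answer: 1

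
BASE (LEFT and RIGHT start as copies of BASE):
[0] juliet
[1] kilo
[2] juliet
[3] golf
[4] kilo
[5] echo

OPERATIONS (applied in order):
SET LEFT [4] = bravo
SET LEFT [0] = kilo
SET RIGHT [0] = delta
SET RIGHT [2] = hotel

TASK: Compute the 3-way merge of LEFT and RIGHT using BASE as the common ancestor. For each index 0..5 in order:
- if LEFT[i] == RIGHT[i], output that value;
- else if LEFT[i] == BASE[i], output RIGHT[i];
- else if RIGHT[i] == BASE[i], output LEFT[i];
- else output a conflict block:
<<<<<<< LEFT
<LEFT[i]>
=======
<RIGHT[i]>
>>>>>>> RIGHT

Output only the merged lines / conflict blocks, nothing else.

Answer: <<<<<<< LEFT
kilo
=======
delta
>>>>>>> RIGHT
kilo
hotel
golf
bravo
echo

Derivation:
Final LEFT:  [kilo, kilo, juliet, golf, bravo, echo]
Final RIGHT: [delta, kilo, hotel, golf, kilo, echo]
i=0: BASE=juliet L=kilo R=delta all differ -> CONFLICT
i=1: L=kilo R=kilo -> agree -> kilo
i=2: L=juliet=BASE, R=hotel -> take RIGHT -> hotel
i=3: L=golf R=golf -> agree -> golf
i=4: L=bravo, R=kilo=BASE -> take LEFT -> bravo
i=5: L=echo R=echo -> agree -> echo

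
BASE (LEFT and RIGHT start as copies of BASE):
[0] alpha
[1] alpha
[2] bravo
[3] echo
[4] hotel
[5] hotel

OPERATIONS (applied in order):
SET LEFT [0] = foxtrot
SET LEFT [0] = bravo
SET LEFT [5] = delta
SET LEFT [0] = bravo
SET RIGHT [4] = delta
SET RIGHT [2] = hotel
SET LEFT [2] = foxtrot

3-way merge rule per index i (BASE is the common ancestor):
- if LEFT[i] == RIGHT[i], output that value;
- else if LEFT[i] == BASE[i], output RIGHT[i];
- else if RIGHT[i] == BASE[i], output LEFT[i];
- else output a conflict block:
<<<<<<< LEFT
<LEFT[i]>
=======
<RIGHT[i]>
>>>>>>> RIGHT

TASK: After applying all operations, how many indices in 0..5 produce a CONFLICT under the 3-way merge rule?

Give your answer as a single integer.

Final LEFT:  [bravo, alpha, foxtrot, echo, hotel, delta]
Final RIGHT: [alpha, alpha, hotel, echo, delta, hotel]
i=0: L=bravo, R=alpha=BASE -> take LEFT -> bravo
i=1: L=alpha R=alpha -> agree -> alpha
i=2: BASE=bravo L=foxtrot R=hotel all differ -> CONFLICT
i=3: L=echo R=echo -> agree -> echo
i=4: L=hotel=BASE, R=delta -> take RIGHT -> delta
i=5: L=delta, R=hotel=BASE -> take LEFT -> delta
Conflict count: 1

Answer: 1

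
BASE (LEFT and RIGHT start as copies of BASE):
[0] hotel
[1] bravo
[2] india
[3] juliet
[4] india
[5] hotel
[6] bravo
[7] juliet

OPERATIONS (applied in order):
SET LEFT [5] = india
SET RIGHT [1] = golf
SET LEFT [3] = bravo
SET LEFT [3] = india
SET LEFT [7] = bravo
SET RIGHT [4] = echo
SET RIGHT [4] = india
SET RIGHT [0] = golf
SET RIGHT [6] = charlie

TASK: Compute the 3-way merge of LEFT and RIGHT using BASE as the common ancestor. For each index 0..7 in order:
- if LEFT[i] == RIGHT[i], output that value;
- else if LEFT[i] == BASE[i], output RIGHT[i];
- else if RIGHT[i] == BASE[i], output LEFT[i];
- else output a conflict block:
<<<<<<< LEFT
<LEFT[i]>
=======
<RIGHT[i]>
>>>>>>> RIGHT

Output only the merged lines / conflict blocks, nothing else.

Answer: golf
golf
india
india
india
india
charlie
bravo

Derivation:
Final LEFT:  [hotel, bravo, india, india, india, india, bravo, bravo]
Final RIGHT: [golf, golf, india, juliet, india, hotel, charlie, juliet]
i=0: L=hotel=BASE, R=golf -> take RIGHT -> golf
i=1: L=bravo=BASE, R=golf -> take RIGHT -> golf
i=2: L=india R=india -> agree -> india
i=3: L=india, R=juliet=BASE -> take LEFT -> india
i=4: L=india R=india -> agree -> india
i=5: L=india, R=hotel=BASE -> take LEFT -> india
i=6: L=bravo=BASE, R=charlie -> take RIGHT -> charlie
i=7: L=bravo, R=juliet=BASE -> take LEFT -> bravo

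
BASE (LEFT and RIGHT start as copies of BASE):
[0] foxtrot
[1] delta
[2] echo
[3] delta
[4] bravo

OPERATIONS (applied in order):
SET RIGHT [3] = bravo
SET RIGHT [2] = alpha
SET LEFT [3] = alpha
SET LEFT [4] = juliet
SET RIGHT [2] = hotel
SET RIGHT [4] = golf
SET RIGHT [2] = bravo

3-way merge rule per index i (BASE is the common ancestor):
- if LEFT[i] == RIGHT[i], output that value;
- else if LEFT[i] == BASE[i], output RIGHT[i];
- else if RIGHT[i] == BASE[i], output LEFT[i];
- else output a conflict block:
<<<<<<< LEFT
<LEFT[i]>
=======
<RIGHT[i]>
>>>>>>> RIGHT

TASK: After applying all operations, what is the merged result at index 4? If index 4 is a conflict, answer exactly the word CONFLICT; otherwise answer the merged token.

Answer: CONFLICT

Derivation:
Final LEFT:  [foxtrot, delta, echo, alpha, juliet]
Final RIGHT: [foxtrot, delta, bravo, bravo, golf]
i=0: L=foxtrot R=foxtrot -> agree -> foxtrot
i=1: L=delta R=delta -> agree -> delta
i=2: L=echo=BASE, R=bravo -> take RIGHT -> bravo
i=3: BASE=delta L=alpha R=bravo all differ -> CONFLICT
i=4: BASE=bravo L=juliet R=golf all differ -> CONFLICT
Index 4 -> CONFLICT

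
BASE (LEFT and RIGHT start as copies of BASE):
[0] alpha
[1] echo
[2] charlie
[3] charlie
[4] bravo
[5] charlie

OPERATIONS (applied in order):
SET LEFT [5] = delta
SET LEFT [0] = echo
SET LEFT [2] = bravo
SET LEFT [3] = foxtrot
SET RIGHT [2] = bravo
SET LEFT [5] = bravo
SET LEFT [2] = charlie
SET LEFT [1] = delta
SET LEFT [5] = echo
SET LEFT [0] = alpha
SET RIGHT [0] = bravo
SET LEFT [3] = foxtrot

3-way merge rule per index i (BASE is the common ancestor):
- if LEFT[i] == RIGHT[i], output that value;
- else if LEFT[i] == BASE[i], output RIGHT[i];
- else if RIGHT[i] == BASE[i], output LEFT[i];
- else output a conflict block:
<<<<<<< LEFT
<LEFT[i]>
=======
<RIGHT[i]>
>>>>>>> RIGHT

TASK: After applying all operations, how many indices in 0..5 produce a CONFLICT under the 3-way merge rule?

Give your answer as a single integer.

Answer: 0

Derivation:
Final LEFT:  [alpha, delta, charlie, foxtrot, bravo, echo]
Final RIGHT: [bravo, echo, bravo, charlie, bravo, charlie]
i=0: L=alpha=BASE, R=bravo -> take RIGHT -> bravo
i=1: L=delta, R=echo=BASE -> take LEFT -> delta
i=2: L=charlie=BASE, R=bravo -> take RIGHT -> bravo
i=3: L=foxtrot, R=charlie=BASE -> take LEFT -> foxtrot
i=4: L=bravo R=bravo -> agree -> bravo
i=5: L=echo, R=charlie=BASE -> take LEFT -> echo
Conflict count: 0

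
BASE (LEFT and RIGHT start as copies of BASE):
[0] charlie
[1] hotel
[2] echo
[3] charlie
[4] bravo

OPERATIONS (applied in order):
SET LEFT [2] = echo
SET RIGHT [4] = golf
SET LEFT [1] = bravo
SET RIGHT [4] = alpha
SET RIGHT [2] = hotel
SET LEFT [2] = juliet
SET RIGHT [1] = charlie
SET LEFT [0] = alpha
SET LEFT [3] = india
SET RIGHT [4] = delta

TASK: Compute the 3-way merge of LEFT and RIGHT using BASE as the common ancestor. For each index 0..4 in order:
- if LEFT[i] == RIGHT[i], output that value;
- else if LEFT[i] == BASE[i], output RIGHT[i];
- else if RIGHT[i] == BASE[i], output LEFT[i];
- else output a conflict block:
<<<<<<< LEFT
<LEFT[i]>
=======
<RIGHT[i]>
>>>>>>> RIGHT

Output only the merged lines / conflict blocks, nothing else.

Answer: alpha
<<<<<<< LEFT
bravo
=======
charlie
>>>>>>> RIGHT
<<<<<<< LEFT
juliet
=======
hotel
>>>>>>> RIGHT
india
delta

Derivation:
Final LEFT:  [alpha, bravo, juliet, india, bravo]
Final RIGHT: [charlie, charlie, hotel, charlie, delta]
i=0: L=alpha, R=charlie=BASE -> take LEFT -> alpha
i=1: BASE=hotel L=bravo R=charlie all differ -> CONFLICT
i=2: BASE=echo L=juliet R=hotel all differ -> CONFLICT
i=3: L=india, R=charlie=BASE -> take LEFT -> india
i=4: L=bravo=BASE, R=delta -> take RIGHT -> delta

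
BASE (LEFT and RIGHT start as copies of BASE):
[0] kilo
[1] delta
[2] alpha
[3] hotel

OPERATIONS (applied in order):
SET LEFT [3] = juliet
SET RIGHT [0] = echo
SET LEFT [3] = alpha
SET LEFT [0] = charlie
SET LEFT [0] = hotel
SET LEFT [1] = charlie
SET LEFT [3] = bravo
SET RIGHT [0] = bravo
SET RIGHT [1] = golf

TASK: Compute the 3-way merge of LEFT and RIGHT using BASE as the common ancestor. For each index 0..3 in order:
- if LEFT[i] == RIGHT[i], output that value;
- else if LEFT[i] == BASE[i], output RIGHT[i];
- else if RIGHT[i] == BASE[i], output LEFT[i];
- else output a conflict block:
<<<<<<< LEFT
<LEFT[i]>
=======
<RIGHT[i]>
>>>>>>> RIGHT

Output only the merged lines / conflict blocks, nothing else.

Answer: <<<<<<< LEFT
hotel
=======
bravo
>>>>>>> RIGHT
<<<<<<< LEFT
charlie
=======
golf
>>>>>>> RIGHT
alpha
bravo

Derivation:
Final LEFT:  [hotel, charlie, alpha, bravo]
Final RIGHT: [bravo, golf, alpha, hotel]
i=0: BASE=kilo L=hotel R=bravo all differ -> CONFLICT
i=1: BASE=delta L=charlie R=golf all differ -> CONFLICT
i=2: L=alpha R=alpha -> agree -> alpha
i=3: L=bravo, R=hotel=BASE -> take LEFT -> bravo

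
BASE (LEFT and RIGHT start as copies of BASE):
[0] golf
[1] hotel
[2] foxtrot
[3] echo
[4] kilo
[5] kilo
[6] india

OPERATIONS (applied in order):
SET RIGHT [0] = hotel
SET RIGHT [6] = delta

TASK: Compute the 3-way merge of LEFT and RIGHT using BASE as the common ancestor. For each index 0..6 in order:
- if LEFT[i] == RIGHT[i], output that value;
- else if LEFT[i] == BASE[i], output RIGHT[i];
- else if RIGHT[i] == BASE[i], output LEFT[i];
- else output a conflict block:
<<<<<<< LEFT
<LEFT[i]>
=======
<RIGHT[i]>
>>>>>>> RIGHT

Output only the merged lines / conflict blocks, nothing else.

Final LEFT:  [golf, hotel, foxtrot, echo, kilo, kilo, india]
Final RIGHT: [hotel, hotel, foxtrot, echo, kilo, kilo, delta]
i=0: L=golf=BASE, R=hotel -> take RIGHT -> hotel
i=1: L=hotel R=hotel -> agree -> hotel
i=2: L=foxtrot R=foxtrot -> agree -> foxtrot
i=3: L=echo R=echo -> agree -> echo
i=4: L=kilo R=kilo -> agree -> kilo
i=5: L=kilo R=kilo -> agree -> kilo
i=6: L=india=BASE, R=delta -> take RIGHT -> delta

Answer: hotel
hotel
foxtrot
echo
kilo
kilo
delta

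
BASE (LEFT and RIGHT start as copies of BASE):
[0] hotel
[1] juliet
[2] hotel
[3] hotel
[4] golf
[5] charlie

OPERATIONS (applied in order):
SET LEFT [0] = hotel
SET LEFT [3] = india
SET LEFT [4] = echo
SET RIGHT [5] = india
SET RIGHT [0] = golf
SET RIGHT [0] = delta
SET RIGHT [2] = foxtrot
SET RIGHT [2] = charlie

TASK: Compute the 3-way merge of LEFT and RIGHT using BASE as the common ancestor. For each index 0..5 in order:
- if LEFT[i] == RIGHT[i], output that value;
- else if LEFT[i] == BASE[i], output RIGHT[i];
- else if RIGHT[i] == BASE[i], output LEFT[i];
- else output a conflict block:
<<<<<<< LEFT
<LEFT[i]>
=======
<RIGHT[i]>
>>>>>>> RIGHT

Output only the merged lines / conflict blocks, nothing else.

Final LEFT:  [hotel, juliet, hotel, india, echo, charlie]
Final RIGHT: [delta, juliet, charlie, hotel, golf, india]
i=0: L=hotel=BASE, R=delta -> take RIGHT -> delta
i=1: L=juliet R=juliet -> agree -> juliet
i=2: L=hotel=BASE, R=charlie -> take RIGHT -> charlie
i=3: L=india, R=hotel=BASE -> take LEFT -> india
i=4: L=echo, R=golf=BASE -> take LEFT -> echo
i=5: L=charlie=BASE, R=india -> take RIGHT -> india

Answer: delta
juliet
charlie
india
echo
india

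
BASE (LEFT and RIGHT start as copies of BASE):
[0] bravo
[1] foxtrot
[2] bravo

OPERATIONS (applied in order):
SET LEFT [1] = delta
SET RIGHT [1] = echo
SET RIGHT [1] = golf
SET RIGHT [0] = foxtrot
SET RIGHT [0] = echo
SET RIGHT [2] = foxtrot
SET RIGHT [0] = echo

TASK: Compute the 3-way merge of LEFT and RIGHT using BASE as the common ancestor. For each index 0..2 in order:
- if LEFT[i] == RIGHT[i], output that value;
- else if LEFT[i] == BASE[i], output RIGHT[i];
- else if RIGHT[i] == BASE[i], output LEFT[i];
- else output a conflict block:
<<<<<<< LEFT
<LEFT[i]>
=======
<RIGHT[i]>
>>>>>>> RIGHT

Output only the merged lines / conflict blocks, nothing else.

Answer: echo
<<<<<<< LEFT
delta
=======
golf
>>>>>>> RIGHT
foxtrot

Derivation:
Final LEFT:  [bravo, delta, bravo]
Final RIGHT: [echo, golf, foxtrot]
i=0: L=bravo=BASE, R=echo -> take RIGHT -> echo
i=1: BASE=foxtrot L=delta R=golf all differ -> CONFLICT
i=2: L=bravo=BASE, R=foxtrot -> take RIGHT -> foxtrot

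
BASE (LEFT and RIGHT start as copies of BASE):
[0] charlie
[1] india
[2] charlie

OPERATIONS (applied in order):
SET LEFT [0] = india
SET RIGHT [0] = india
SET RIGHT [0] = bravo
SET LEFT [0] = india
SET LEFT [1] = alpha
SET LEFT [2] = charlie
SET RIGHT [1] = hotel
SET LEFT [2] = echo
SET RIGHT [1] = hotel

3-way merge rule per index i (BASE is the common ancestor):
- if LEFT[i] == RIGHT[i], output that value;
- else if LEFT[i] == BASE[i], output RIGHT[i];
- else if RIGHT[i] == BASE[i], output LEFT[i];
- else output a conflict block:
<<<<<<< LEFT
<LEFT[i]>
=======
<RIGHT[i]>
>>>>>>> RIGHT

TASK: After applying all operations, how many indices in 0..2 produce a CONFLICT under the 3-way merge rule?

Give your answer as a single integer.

Final LEFT:  [india, alpha, echo]
Final RIGHT: [bravo, hotel, charlie]
i=0: BASE=charlie L=india R=bravo all differ -> CONFLICT
i=1: BASE=india L=alpha R=hotel all differ -> CONFLICT
i=2: L=echo, R=charlie=BASE -> take LEFT -> echo
Conflict count: 2

Answer: 2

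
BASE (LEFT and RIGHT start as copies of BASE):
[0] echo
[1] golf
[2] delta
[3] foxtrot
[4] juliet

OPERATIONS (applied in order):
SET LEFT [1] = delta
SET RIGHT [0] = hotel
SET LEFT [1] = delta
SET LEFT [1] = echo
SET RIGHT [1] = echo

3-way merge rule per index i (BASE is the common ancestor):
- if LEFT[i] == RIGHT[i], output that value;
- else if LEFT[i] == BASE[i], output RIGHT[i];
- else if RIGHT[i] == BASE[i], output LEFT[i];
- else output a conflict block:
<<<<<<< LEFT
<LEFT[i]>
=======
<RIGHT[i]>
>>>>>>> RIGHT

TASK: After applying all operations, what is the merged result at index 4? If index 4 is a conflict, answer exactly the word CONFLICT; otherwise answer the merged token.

Answer: juliet

Derivation:
Final LEFT:  [echo, echo, delta, foxtrot, juliet]
Final RIGHT: [hotel, echo, delta, foxtrot, juliet]
i=0: L=echo=BASE, R=hotel -> take RIGHT -> hotel
i=1: L=echo R=echo -> agree -> echo
i=2: L=delta R=delta -> agree -> delta
i=3: L=foxtrot R=foxtrot -> agree -> foxtrot
i=4: L=juliet R=juliet -> agree -> juliet
Index 4 -> juliet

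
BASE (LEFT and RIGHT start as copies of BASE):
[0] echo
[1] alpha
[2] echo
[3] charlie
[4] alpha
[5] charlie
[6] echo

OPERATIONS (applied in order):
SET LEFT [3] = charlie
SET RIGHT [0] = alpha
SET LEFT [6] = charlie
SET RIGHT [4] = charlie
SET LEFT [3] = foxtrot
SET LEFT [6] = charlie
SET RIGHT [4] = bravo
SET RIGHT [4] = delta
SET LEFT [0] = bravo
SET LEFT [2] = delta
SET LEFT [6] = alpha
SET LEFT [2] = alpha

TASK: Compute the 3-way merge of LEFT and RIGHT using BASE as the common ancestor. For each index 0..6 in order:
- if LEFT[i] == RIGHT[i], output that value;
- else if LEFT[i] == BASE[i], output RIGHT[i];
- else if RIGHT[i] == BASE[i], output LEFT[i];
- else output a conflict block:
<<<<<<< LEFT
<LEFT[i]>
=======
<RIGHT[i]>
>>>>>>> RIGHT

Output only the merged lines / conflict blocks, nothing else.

Answer: <<<<<<< LEFT
bravo
=======
alpha
>>>>>>> RIGHT
alpha
alpha
foxtrot
delta
charlie
alpha

Derivation:
Final LEFT:  [bravo, alpha, alpha, foxtrot, alpha, charlie, alpha]
Final RIGHT: [alpha, alpha, echo, charlie, delta, charlie, echo]
i=0: BASE=echo L=bravo R=alpha all differ -> CONFLICT
i=1: L=alpha R=alpha -> agree -> alpha
i=2: L=alpha, R=echo=BASE -> take LEFT -> alpha
i=3: L=foxtrot, R=charlie=BASE -> take LEFT -> foxtrot
i=4: L=alpha=BASE, R=delta -> take RIGHT -> delta
i=5: L=charlie R=charlie -> agree -> charlie
i=6: L=alpha, R=echo=BASE -> take LEFT -> alpha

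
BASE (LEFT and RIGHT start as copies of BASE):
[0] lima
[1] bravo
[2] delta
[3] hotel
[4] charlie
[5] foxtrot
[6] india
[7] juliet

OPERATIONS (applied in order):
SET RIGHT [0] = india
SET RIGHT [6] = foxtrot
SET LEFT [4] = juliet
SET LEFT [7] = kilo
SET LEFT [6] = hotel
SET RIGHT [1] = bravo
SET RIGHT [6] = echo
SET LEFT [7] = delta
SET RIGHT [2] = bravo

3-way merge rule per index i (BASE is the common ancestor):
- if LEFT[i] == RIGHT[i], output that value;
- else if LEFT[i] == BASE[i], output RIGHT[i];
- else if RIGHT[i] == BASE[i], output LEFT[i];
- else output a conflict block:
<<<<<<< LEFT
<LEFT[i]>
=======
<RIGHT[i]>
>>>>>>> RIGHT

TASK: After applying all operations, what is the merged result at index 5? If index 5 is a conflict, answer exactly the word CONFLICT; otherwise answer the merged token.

Final LEFT:  [lima, bravo, delta, hotel, juliet, foxtrot, hotel, delta]
Final RIGHT: [india, bravo, bravo, hotel, charlie, foxtrot, echo, juliet]
i=0: L=lima=BASE, R=india -> take RIGHT -> india
i=1: L=bravo R=bravo -> agree -> bravo
i=2: L=delta=BASE, R=bravo -> take RIGHT -> bravo
i=3: L=hotel R=hotel -> agree -> hotel
i=4: L=juliet, R=charlie=BASE -> take LEFT -> juliet
i=5: L=foxtrot R=foxtrot -> agree -> foxtrot
i=6: BASE=india L=hotel R=echo all differ -> CONFLICT
i=7: L=delta, R=juliet=BASE -> take LEFT -> delta
Index 5 -> foxtrot

Answer: foxtrot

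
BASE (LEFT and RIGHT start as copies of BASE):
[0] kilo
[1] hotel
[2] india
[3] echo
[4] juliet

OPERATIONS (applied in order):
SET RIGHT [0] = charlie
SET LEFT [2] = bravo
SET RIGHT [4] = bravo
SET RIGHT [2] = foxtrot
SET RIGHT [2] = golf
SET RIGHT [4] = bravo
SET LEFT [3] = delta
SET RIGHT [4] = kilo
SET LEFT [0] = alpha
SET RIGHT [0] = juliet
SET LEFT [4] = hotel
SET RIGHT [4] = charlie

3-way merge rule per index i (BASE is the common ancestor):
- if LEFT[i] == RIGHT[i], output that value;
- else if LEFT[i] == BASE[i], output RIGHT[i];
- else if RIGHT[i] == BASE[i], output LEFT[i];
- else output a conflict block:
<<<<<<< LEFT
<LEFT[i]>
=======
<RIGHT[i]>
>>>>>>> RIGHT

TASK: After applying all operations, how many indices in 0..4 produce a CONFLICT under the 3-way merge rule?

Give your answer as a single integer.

Final LEFT:  [alpha, hotel, bravo, delta, hotel]
Final RIGHT: [juliet, hotel, golf, echo, charlie]
i=0: BASE=kilo L=alpha R=juliet all differ -> CONFLICT
i=1: L=hotel R=hotel -> agree -> hotel
i=2: BASE=india L=bravo R=golf all differ -> CONFLICT
i=3: L=delta, R=echo=BASE -> take LEFT -> delta
i=4: BASE=juliet L=hotel R=charlie all differ -> CONFLICT
Conflict count: 3

Answer: 3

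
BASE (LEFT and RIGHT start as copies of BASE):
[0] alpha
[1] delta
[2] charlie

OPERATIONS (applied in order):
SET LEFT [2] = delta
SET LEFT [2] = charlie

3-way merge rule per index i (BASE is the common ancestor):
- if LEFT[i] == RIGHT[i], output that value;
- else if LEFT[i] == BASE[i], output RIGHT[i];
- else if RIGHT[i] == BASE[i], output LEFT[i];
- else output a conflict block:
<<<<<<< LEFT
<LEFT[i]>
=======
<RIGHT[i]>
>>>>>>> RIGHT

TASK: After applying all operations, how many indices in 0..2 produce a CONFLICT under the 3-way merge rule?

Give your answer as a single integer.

Answer: 0

Derivation:
Final LEFT:  [alpha, delta, charlie]
Final RIGHT: [alpha, delta, charlie]
i=0: L=alpha R=alpha -> agree -> alpha
i=1: L=delta R=delta -> agree -> delta
i=2: L=charlie R=charlie -> agree -> charlie
Conflict count: 0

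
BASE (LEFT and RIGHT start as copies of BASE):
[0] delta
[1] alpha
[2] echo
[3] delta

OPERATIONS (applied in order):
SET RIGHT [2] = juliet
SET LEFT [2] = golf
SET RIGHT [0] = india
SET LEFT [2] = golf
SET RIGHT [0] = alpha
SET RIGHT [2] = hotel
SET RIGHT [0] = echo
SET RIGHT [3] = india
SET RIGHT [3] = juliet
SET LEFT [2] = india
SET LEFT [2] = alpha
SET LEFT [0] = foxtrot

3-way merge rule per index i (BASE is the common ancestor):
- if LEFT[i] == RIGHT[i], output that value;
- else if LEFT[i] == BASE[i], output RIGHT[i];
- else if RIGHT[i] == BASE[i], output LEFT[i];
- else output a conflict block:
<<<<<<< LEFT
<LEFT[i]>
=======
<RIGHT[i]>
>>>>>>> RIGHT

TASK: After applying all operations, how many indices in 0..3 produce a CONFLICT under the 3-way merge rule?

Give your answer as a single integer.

Final LEFT:  [foxtrot, alpha, alpha, delta]
Final RIGHT: [echo, alpha, hotel, juliet]
i=0: BASE=delta L=foxtrot R=echo all differ -> CONFLICT
i=1: L=alpha R=alpha -> agree -> alpha
i=2: BASE=echo L=alpha R=hotel all differ -> CONFLICT
i=3: L=delta=BASE, R=juliet -> take RIGHT -> juliet
Conflict count: 2

Answer: 2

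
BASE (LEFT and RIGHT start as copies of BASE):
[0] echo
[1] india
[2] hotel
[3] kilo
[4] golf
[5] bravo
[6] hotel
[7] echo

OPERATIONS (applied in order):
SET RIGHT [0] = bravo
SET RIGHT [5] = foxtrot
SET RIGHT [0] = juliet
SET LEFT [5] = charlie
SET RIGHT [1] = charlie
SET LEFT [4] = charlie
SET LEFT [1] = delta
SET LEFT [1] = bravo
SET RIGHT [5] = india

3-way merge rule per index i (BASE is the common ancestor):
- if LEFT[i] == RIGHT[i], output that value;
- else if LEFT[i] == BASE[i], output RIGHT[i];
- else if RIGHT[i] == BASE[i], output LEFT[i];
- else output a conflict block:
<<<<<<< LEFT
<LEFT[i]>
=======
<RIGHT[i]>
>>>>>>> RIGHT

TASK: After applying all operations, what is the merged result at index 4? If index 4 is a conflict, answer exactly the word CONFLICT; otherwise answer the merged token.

Answer: charlie

Derivation:
Final LEFT:  [echo, bravo, hotel, kilo, charlie, charlie, hotel, echo]
Final RIGHT: [juliet, charlie, hotel, kilo, golf, india, hotel, echo]
i=0: L=echo=BASE, R=juliet -> take RIGHT -> juliet
i=1: BASE=india L=bravo R=charlie all differ -> CONFLICT
i=2: L=hotel R=hotel -> agree -> hotel
i=3: L=kilo R=kilo -> agree -> kilo
i=4: L=charlie, R=golf=BASE -> take LEFT -> charlie
i=5: BASE=bravo L=charlie R=india all differ -> CONFLICT
i=6: L=hotel R=hotel -> agree -> hotel
i=7: L=echo R=echo -> agree -> echo
Index 4 -> charlie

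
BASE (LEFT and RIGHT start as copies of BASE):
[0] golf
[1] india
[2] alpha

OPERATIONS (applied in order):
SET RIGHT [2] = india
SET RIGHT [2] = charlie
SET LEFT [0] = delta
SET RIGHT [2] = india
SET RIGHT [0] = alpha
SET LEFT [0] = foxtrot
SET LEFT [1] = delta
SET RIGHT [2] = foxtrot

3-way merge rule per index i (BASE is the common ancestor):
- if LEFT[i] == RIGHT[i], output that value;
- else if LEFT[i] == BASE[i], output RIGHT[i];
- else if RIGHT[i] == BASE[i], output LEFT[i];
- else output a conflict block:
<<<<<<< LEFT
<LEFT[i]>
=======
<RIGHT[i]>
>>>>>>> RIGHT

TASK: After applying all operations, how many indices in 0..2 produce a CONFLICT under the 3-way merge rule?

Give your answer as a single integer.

Answer: 1

Derivation:
Final LEFT:  [foxtrot, delta, alpha]
Final RIGHT: [alpha, india, foxtrot]
i=0: BASE=golf L=foxtrot R=alpha all differ -> CONFLICT
i=1: L=delta, R=india=BASE -> take LEFT -> delta
i=2: L=alpha=BASE, R=foxtrot -> take RIGHT -> foxtrot
Conflict count: 1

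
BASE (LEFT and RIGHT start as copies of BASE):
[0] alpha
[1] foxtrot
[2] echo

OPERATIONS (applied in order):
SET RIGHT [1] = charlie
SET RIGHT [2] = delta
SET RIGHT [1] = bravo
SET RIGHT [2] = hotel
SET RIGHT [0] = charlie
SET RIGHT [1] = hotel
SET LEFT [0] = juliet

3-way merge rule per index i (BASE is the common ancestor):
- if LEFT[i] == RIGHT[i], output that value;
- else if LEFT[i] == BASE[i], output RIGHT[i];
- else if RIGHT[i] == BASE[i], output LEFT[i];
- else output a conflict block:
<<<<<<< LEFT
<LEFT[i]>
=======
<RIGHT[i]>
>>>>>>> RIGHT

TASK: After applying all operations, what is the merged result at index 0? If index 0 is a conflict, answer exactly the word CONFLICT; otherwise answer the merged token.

Final LEFT:  [juliet, foxtrot, echo]
Final RIGHT: [charlie, hotel, hotel]
i=0: BASE=alpha L=juliet R=charlie all differ -> CONFLICT
i=1: L=foxtrot=BASE, R=hotel -> take RIGHT -> hotel
i=2: L=echo=BASE, R=hotel -> take RIGHT -> hotel
Index 0 -> CONFLICT

Answer: CONFLICT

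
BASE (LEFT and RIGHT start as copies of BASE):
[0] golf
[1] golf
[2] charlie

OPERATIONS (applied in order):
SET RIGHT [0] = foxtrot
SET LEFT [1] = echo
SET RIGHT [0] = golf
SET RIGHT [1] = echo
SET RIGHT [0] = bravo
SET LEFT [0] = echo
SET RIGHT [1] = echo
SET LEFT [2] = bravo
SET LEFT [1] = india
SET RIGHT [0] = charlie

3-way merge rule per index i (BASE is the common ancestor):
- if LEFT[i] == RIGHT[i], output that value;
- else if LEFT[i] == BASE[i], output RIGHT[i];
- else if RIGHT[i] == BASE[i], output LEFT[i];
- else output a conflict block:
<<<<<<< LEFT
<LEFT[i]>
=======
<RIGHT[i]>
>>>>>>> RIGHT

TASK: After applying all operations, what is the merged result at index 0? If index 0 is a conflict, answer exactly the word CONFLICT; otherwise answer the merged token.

Answer: CONFLICT

Derivation:
Final LEFT:  [echo, india, bravo]
Final RIGHT: [charlie, echo, charlie]
i=0: BASE=golf L=echo R=charlie all differ -> CONFLICT
i=1: BASE=golf L=india R=echo all differ -> CONFLICT
i=2: L=bravo, R=charlie=BASE -> take LEFT -> bravo
Index 0 -> CONFLICT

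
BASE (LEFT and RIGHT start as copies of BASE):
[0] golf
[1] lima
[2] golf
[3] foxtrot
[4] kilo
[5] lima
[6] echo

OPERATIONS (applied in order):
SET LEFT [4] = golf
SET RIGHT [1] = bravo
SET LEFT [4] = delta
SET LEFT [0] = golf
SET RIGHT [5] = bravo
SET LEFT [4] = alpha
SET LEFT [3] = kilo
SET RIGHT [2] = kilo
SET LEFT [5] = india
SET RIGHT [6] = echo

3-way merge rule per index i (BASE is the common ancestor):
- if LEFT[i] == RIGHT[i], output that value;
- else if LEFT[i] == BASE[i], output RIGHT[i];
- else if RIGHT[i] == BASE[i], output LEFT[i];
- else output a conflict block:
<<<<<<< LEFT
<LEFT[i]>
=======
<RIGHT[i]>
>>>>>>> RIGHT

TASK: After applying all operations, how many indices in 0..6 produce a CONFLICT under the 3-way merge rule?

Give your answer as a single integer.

Answer: 1

Derivation:
Final LEFT:  [golf, lima, golf, kilo, alpha, india, echo]
Final RIGHT: [golf, bravo, kilo, foxtrot, kilo, bravo, echo]
i=0: L=golf R=golf -> agree -> golf
i=1: L=lima=BASE, R=bravo -> take RIGHT -> bravo
i=2: L=golf=BASE, R=kilo -> take RIGHT -> kilo
i=3: L=kilo, R=foxtrot=BASE -> take LEFT -> kilo
i=4: L=alpha, R=kilo=BASE -> take LEFT -> alpha
i=5: BASE=lima L=india R=bravo all differ -> CONFLICT
i=6: L=echo R=echo -> agree -> echo
Conflict count: 1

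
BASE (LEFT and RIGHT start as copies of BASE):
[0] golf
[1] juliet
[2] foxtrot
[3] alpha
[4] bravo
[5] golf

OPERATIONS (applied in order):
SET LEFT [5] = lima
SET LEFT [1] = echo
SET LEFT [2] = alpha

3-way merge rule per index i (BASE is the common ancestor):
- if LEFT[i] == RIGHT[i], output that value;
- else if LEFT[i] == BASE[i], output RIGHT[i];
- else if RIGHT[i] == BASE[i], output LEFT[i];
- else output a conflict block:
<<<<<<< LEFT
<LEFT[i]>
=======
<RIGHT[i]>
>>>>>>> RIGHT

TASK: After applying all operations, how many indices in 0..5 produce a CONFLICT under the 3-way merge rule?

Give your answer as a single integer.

Final LEFT:  [golf, echo, alpha, alpha, bravo, lima]
Final RIGHT: [golf, juliet, foxtrot, alpha, bravo, golf]
i=0: L=golf R=golf -> agree -> golf
i=1: L=echo, R=juliet=BASE -> take LEFT -> echo
i=2: L=alpha, R=foxtrot=BASE -> take LEFT -> alpha
i=3: L=alpha R=alpha -> agree -> alpha
i=4: L=bravo R=bravo -> agree -> bravo
i=5: L=lima, R=golf=BASE -> take LEFT -> lima
Conflict count: 0

Answer: 0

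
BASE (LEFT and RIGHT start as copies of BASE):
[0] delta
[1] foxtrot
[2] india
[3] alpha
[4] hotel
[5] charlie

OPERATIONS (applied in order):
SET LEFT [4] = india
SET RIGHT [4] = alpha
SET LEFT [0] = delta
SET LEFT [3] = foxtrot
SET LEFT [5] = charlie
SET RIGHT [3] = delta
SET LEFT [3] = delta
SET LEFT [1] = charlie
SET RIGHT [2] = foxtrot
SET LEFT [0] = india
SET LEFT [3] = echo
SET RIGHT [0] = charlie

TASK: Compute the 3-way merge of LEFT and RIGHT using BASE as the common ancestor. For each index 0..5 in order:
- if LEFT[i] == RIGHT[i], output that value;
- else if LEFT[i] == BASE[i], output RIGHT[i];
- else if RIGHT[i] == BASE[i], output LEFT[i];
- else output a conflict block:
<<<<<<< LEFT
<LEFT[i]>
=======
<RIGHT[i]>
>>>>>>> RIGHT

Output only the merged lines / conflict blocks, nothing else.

Final LEFT:  [india, charlie, india, echo, india, charlie]
Final RIGHT: [charlie, foxtrot, foxtrot, delta, alpha, charlie]
i=0: BASE=delta L=india R=charlie all differ -> CONFLICT
i=1: L=charlie, R=foxtrot=BASE -> take LEFT -> charlie
i=2: L=india=BASE, R=foxtrot -> take RIGHT -> foxtrot
i=3: BASE=alpha L=echo R=delta all differ -> CONFLICT
i=4: BASE=hotel L=india R=alpha all differ -> CONFLICT
i=5: L=charlie R=charlie -> agree -> charlie

Answer: <<<<<<< LEFT
india
=======
charlie
>>>>>>> RIGHT
charlie
foxtrot
<<<<<<< LEFT
echo
=======
delta
>>>>>>> RIGHT
<<<<<<< LEFT
india
=======
alpha
>>>>>>> RIGHT
charlie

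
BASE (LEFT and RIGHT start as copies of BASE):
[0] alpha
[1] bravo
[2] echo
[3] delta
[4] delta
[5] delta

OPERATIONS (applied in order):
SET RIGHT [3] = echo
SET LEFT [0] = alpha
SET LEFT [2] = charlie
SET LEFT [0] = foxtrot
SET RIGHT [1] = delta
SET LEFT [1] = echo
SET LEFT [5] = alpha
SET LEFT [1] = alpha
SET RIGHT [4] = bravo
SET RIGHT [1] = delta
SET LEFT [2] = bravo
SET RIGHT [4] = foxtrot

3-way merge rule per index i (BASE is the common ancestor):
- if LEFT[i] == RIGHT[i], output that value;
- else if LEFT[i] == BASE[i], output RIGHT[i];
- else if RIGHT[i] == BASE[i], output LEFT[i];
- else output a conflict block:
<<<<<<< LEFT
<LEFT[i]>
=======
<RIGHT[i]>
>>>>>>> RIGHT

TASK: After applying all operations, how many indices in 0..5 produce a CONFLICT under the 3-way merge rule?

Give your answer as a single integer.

Final LEFT:  [foxtrot, alpha, bravo, delta, delta, alpha]
Final RIGHT: [alpha, delta, echo, echo, foxtrot, delta]
i=0: L=foxtrot, R=alpha=BASE -> take LEFT -> foxtrot
i=1: BASE=bravo L=alpha R=delta all differ -> CONFLICT
i=2: L=bravo, R=echo=BASE -> take LEFT -> bravo
i=3: L=delta=BASE, R=echo -> take RIGHT -> echo
i=4: L=delta=BASE, R=foxtrot -> take RIGHT -> foxtrot
i=5: L=alpha, R=delta=BASE -> take LEFT -> alpha
Conflict count: 1

Answer: 1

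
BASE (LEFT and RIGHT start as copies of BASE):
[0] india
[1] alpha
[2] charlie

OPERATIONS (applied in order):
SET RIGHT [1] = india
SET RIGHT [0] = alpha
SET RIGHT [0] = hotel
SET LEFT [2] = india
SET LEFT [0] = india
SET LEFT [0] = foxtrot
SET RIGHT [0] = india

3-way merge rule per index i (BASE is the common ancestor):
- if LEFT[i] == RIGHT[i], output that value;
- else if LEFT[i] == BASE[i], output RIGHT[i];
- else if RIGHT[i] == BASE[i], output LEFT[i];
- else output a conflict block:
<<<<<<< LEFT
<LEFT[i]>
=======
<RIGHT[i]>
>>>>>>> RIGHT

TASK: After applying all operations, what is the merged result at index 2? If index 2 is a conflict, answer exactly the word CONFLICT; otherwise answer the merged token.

Final LEFT:  [foxtrot, alpha, india]
Final RIGHT: [india, india, charlie]
i=0: L=foxtrot, R=india=BASE -> take LEFT -> foxtrot
i=1: L=alpha=BASE, R=india -> take RIGHT -> india
i=2: L=india, R=charlie=BASE -> take LEFT -> india
Index 2 -> india

Answer: india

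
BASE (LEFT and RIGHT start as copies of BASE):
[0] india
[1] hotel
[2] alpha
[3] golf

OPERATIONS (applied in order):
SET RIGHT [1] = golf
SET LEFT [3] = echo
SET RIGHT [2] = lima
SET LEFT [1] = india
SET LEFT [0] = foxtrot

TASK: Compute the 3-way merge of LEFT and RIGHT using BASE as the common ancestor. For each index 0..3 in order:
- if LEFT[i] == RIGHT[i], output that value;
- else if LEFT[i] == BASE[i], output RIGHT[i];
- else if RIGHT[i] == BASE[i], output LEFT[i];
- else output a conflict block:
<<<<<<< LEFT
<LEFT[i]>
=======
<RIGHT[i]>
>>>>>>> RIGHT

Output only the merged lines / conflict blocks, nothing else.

Final LEFT:  [foxtrot, india, alpha, echo]
Final RIGHT: [india, golf, lima, golf]
i=0: L=foxtrot, R=india=BASE -> take LEFT -> foxtrot
i=1: BASE=hotel L=india R=golf all differ -> CONFLICT
i=2: L=alpha=BASE, R=lima -> take RIGHT -> lima
i=3: L=echo, R=golf=BASE -> take LEFT -> echo

Answer: foxtrot
<<<<<<< LEFT
india
=======
golf
>>>>>>> RIGHT
lima
echo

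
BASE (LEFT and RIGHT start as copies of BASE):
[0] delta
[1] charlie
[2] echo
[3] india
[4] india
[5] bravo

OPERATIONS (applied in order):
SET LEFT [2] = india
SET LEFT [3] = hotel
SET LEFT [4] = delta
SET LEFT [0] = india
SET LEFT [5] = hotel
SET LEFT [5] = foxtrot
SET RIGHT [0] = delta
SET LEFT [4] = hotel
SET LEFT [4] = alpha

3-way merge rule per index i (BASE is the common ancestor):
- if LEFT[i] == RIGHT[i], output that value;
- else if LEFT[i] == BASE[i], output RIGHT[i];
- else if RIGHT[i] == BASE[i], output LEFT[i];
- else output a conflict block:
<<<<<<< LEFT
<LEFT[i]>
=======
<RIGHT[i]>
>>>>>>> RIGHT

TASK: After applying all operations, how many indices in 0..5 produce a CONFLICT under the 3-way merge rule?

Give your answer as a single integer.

Answer: 0

Derivation:
Final LEFT:  [india, charlie, india, hotel, alpha, foxtrot]
Final RIGHT: [delta, charlie, echo, india, india, bravo]
i=0: L=india, R=delta=BASE -> take LEFT -> india
i=1: L=charlie R=charlie -> agree -> charlie
i=2: L=india, R=echo=BASE -> take LEFT -> india
i=3: L=hotel, R=india=BASE -> take LEFT -> hotel
i=4: L=alpha, R=india=BASE -> take LEFT -> alpha
i=5: L=foxtrot, R=bravo=BASE -> take LEFT -> foxtrot
Conflict count: 0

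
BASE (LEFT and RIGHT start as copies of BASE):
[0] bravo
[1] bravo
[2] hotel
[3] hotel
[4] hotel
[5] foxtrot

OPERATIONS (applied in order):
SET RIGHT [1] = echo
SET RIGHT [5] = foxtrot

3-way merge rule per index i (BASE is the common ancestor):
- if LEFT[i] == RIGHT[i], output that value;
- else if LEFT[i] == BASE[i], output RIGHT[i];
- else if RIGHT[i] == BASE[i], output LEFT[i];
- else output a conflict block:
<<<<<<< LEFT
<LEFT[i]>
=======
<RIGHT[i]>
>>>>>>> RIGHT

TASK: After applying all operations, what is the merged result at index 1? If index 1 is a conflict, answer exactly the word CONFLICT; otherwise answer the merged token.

Answer: echo

Derivation:
Final LEFT:  [bravo, bravo, hotel, hotel, hotel, foxtrot]
Final RIGHT: [bravo, echo, hotel, hotel, hotel, foxtrot]
i=0: L=bravo R=bravo -> agree -> bravo
i=1: L=bravo=BASE, R=echo -> take RIGHT -> echo
i=2: L=hotel R=hotel -> agree -> hotel
i=3: L=hotel R=hotel -> agree -> hotel
i=4: L=hotel R=hotel -> agree -> hotel
i=5: L=foxtrot R=foxtrot -> agree -> foxtrot
Index 1 -> echo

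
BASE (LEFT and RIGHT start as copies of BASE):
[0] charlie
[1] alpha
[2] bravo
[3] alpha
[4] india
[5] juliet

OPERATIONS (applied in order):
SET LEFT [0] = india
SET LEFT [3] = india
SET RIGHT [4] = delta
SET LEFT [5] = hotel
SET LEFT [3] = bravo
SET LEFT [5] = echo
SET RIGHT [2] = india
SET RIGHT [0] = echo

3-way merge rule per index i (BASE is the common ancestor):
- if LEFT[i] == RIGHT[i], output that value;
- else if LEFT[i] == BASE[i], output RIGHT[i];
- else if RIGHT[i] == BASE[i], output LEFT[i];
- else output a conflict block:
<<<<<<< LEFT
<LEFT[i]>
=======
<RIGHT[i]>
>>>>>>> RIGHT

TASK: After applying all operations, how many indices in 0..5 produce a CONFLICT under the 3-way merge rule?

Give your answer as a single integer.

Answer: 1

Derivation:
Final LEFT:  [india, alpha, bravo, bravo, india, echo]
Final RIGHT: [echo, alpha, india, alpha, delta, juliet]
i=0: BASE=charlie L=india R=echo all differ -> CONFLICT
i=1: L=alpha R=alpha -> agree -> alpha
i=2: L=bravo=BASE, R=india -> take RIGHT -> india
i=3: L=bravo, R=alpha=BASE -> take LEFT -> bravo
i=4: L=india=BASE, R=delta -> take RIGHT -> delta
i=5: L=echo, R=juliet=BASE -> take LEFT -> echo
Conflict count: 1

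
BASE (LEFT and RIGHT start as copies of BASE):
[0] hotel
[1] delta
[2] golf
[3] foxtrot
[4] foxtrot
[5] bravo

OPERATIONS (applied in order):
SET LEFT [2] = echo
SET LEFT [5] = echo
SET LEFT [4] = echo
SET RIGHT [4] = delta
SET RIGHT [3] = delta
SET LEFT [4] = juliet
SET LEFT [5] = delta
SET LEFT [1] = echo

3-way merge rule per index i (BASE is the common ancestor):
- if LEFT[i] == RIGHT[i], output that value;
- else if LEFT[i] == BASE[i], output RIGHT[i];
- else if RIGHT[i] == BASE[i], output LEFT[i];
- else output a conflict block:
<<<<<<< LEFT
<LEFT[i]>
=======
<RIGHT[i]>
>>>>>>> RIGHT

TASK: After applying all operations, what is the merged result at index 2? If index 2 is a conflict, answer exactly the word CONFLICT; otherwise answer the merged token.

Answer: echo

Derivation:
Final LEFT:  [hotel, echo, echo, foxtrot, juliet, delta]
Final RIGHT: [hotel, delta, golf, delta, delta, bravo]
i=0: L=hotel R=hotel -> agree -> hotel
i=1: L=echo, R=delta=BASE -> take LEFT -> echo
i=2: L=echo, R=golf=BASE -> take LEFT -> echo
i=3: L=foxtrot=BASE, R=delta -> take RIGHT -> delta
i=4: BASE=foxtrot L=juliet R=delta all differ -> CONFLICT
i=5: L=delta, R=bravo=BASE -> take LEFT -> delta
Index 2 -> echo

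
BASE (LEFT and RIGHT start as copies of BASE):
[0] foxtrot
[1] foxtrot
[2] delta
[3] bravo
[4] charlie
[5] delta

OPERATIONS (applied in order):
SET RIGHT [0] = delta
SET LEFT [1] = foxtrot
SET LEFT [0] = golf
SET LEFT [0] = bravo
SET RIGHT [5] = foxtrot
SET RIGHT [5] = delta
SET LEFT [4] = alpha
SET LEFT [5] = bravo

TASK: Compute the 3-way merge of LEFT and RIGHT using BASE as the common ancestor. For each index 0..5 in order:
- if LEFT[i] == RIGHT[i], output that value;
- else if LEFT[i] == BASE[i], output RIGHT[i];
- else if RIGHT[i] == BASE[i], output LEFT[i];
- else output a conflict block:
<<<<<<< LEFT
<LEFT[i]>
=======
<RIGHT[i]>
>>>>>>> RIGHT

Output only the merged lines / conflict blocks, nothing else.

Final LEFT:  [bravo, foxtrot, delta, bravo, alpha, bravo]
Final RIGHT: [delta, foxtrot, delta, bravo, charlie, delta]
i=0: BASE=foxtrot L=bravo R=delta all differ -> CONFLICT
i=1: L=foxtrot R=foxtrot -> agree -> foxtrot
i=2: L=delta R=delta -> agree -> delta
i=3: L=bravo R=bravo -> agree -> bravo
i=4: L=alpha, R=charlie=BASE -> take LEFT -> alpha
i=5: L=bravo, R=delta=BASE -> take LEFT -> bravo

Answer: <<<<<<< LEFT
bravo
=======
delta
>>>>>>> RIGHT
foxtrot
delta
bravo
alpha
bravo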